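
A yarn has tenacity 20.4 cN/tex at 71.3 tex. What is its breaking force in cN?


Formula: Breaking force = Tenacity * Linear density
F = 20.4 cN/tex * 71.3 tex
F = 1454.52 cN

1454.52 cN


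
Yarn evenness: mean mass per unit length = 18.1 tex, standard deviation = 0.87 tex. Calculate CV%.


Formula: CV% = (standard deviation / mean) * 100
Step 1: Ratio = 0.87 / 18.1 = 0.048066
Step 2: CV% = 0.048066 * 100 = 4.8066% ≈ 4.8%

4.8%


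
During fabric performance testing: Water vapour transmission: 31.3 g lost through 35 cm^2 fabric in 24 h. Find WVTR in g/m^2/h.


Formula: WVTR = mass_loss / (area * time)
Step 1: Convert area: 35 cm^2 = 0.0035 m^2
Step 2: WVTR = 31.3 g / (0.0035 m^2 * 24 h)
Step 3: WVTR = 31.3 / 0.084 = 372.6 g/m^2/h

372.6 g/m^2/h


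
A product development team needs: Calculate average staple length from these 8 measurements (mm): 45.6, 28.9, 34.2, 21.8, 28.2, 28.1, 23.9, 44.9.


Formula: Mean = sum of lengths / count
Sum = 45.6 + 28.9 + 34.2 + 21.8 + 28.2 + 28.1 + 23.9 + 44.9
Sum = 255.6 mm
Mean = 255.6 / 8 = 31.95 mm

31.95 mm


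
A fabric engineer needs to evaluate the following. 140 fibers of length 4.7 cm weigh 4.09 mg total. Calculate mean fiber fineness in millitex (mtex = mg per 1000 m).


Formula: fineness (mtex) = mass (mg) / total length (km) = (mass_mg / total_length_m) * 1000
Step 1: Convert fiber length: 4.7 cm = 0.047 m
Step 2: Total fiber length = 140 * 0.047 = 6.58 m
Step 3: Linear density = 4.09 mg / 6.58 m = 0.6216 mg/m
Step 4: fineness = 0.6216 * 1000 = 621.6 mtex

621.6 mtex


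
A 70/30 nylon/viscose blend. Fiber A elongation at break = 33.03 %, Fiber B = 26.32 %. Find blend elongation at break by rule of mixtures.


Formula: Blend property = (fraction_A * property_A) + (fraction_B * property_B)
Step 1: Contribution A = 70/100 * 33.03 % = 23.121 %
Step 2: Contribution B = 30/100 * 26.32 % = 7.896 %
Step 3: Blend elongation at break = 23.121 + 7.896 = 31.017 %

31.017 %


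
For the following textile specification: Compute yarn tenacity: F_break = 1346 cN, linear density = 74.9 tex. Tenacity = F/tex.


Formula: Tenacity = Breaking force / Linear density
Tenacity = 1346 cN / 74.9 tex
Tenacity = 17.97 cN/tex

17.97 cN/tex


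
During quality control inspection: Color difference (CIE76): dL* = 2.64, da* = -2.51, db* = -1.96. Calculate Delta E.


Formula: Delta E = sqrt(dL*^2 + da*^2 + db*^2)
Step 1: dL*^2 = 2.64^2 = 6.9696
Step 2: da*^2 = (-2.51)^2 = 6.3001
Step 3: db*^2 = (-1.96)^2 = 3.8416
Step 4: Sum = 6.9696 + 6.3001 + 3.8416 = 17.1113
Step 5: Delta E = sqrt(17.1113) = 4.14

4.14 Delta E


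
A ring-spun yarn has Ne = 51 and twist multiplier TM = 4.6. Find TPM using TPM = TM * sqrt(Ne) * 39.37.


Formula: TPM = TM * sqrt(Ne) * 39.37
Step 1: sqrt(Ne) = sqrt(51) = 7.1414
Step 2: TM * sqrt(Ne) = 4.6 * 7.1414 = 32.8504
Step 3: TPM = 32.8504 * 39.37 = 1293 twists/m

1293 twists/m


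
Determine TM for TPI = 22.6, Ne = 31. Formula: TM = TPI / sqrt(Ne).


Formula: TM = TPI / sqrt(Ne)
Step 1: sqrt(Ne) = sqrt(31) = 5.5678
Step 2: TM = 22.6 / 5.5678 = 4.06

4.06 TM


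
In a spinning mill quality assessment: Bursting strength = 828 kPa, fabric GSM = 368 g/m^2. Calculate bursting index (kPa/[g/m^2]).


Formula: Bursting Index = Bursting Strength / Fabric GSM
BI = 828 kPa / 368 g/m^2
BI = 2.250 kPa/(g/m^2)

2.250 kPa/(g/m^2)


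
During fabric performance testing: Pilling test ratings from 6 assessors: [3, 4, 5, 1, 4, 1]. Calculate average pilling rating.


Formula: Mean = sum / count
Sum = 3 + 4 + 5 + 1 + 4 + 1 = 18
Mean = 18 / 6 = 3.0

3.0


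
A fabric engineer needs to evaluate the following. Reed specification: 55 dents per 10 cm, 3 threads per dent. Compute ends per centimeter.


Formula: EPC = (dents per 10 cm * ends per dent) / 10
Step 1: Total ends per 10 cm = 55 * 3 = 165
Step 2: EPC = 165 / 10 = 16.5 ends/cm

16.5 ends/cm


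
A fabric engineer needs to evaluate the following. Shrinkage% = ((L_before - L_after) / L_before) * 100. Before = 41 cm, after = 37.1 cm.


Formula: Shrinkage% = ((L_before - L_after) / L_before) * 100
Step 1: Shrinkage = 41 - 37.1 = 3.9 cm
Step 2: Shrinkage% = (3.9 / 41) * 100
Step 3: Shrinkage% = 0.095122 * 100 = 9.5122% ≈ 9.5%

9.5%


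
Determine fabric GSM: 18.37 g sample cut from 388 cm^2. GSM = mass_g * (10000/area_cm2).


Formula: GSM = mass_g / area_m2
Step 1: Convert area: 388 cm^2 = 388 / 10000 = 0.0388 m^2
Step 2: GSM = 18.37 g / 0.0388 m^2 = 473.5 g/m^2

473.5 g/m^2


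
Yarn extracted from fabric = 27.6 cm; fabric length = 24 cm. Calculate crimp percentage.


Formula: Crimp% = ((L_yarn - L_fabric) / L_fabric) * 100
Step 1: Extension = 27.6 - 24 = 3.6 cm
Step 2: Crimp% = (3.6 / 24) * 100
Step 3: Crimp% = 0.15 * 100 = 15.0%

15.0%


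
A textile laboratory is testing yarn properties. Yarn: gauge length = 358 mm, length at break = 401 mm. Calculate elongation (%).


Formula: Elongation (%) = ((L_break - L0) / L0) * 100
Step 1: Extension = 401 - 358 = 43 mm
Step 2: Elongation = (43 / 358) * 100
Step 3: Elongation = 0.120112 * 100 = 12.0112% ≈ 12.0%

12.0%


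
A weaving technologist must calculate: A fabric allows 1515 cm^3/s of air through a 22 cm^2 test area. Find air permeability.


Formula: Air Permeability = Airflow / Test Area
AP = 1515 cm^3/s / 22 cm^2
AP = 68.9 cm^3/s/cm^2

68.9 cm^3/s/cm^2


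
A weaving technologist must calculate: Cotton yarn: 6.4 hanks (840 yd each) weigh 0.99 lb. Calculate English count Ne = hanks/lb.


Formula: Ne = hanks / mass_lb
Substituting: Ne = 6.4 / 0.99
Ne = 6.5

6.5 Ne


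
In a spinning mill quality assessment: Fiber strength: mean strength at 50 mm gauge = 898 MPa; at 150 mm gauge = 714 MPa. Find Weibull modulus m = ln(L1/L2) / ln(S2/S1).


Formula: m = ln(L1/L2) / ln(S2/S1)
Step 1: ln(L1/L2) = ln(50/150) = -1.09861
Step 2: S2/S1 = 714/898 = 0.7951
Step 3: ln(S2/S1) = ln(0.7951) = -0.22929
Step 4: m = -1.09861 / -0.22929 = 4.79

4.79 (Weibull m)


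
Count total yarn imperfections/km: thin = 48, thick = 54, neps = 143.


Formula: Total = thin places + thick places + neps
Total = 48 + 54 + 143
Total = 245 imperfections/km

245 imperfections/km


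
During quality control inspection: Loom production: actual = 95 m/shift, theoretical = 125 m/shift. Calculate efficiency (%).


Formula: Efficiency% = (Actual output / Theoretical output) * 100
Efficiency% = (95 / 125) * 100
Efficiency% = 0.76 * 100 = 76.0%

76.0%


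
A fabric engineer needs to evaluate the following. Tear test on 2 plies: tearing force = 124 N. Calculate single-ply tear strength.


Formula: Per-ply strength = Total force / Number of plies
Per-ply = 124 N / 2
Per-ply = 62 N

62 N


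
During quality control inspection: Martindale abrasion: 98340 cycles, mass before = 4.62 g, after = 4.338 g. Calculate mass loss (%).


Formula: Mass loss% = ((m_before - m_after) / m_before) * 100
Step 1: Mass loss = 4.62 - 4.338 = 0.282 g
Step 2: Ratio = 0.282 / 4.62 = 0.061039
Step 3: Mass loss% = 0.061039 * 100 = 6.1039% ≈ 6.10%

6.10%


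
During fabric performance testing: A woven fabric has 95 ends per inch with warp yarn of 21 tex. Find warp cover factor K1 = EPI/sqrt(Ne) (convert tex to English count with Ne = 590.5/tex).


Formula: K1 = EPI / sqrt(Ne), with Ne = 590.5 / tex_warp
Step 1: Ne = 590.5 / 21 = 28.119
Step 2: sqrt(Ne) = sqrt(28.119) = 5.3027
Step 3: K1 = 95 / 5.3027 = 17.9

17.9


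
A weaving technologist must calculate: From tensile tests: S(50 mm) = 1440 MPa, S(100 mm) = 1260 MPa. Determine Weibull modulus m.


Formula: m = ln(L1/L2) / ln(S2/S1)
Step 1: ln(L1/L2) = ln(50/100) = -0.69315
Step 2: S2/S1 = 1260/1440 = 0.875
Step 3: ln(S2/S1) = ln(0.875) = -0.13353
Step 4: m = -0.69315 / -0.13353 = 5.19

5.19 (Weibull m)


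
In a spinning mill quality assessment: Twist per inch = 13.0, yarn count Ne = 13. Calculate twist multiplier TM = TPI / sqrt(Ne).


Formula: TM = TPI / sqrt(Ne)
Step 1: sqrt(Ne) = sqrt(13) = 3.6056
Step 2: TM = 13.0 / 3.6056 = 3.61

3.61 TM


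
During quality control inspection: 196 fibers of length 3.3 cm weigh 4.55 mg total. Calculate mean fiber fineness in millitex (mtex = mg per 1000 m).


Formula: fineness (mtex) = mass (mg) / total length (km) = (mass_mg / total_length_m) * 1000
Step 1: Convert fiber length: 3.3 cm = 0.033 m
Step 2: Total fiber length = 196 * 0.033 = 6.468 m
Step 3: Linear density = 4.55 mg / 6.468 m = 0.7035 mg/m
Step 4: fineness = 0.7035 * 1000 = 703.5 mtex

703.5 mtex


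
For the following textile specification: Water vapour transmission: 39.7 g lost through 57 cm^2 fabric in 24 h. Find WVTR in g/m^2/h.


Formula: WVTR = mass_loss / (area * time)
Step 1: Convert area: 57 cm^2 = 0.0057 m^2
Step 2: WVTR = 39.7 g / (0.0057 m^2 * 24 h)
Step 3: WVTR = 39.7 / 0.1368 = 290.2 g/m^2/h

290.2 g/m^2/h


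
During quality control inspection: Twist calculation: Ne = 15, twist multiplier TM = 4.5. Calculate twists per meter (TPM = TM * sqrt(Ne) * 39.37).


Formula: TPM = TM * sqrt(Ne) * 39.37
Step 1: sqrt(Ne) = sqrt(15) = 3.873
Step 2: TM * sqrt(Ne) = 4.5 * 3.873 = 17.4285
Step 3: TPM = 17.4285 * 39.37 = 686 twists/m

686 twists/m


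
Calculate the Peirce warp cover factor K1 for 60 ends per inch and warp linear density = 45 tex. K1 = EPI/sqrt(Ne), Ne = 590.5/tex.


Formula: K1 = EPI / sqrt(Ne), with Ne = 590.5 / tex_warp
Step 1: Ne = 590.5 / 45 = 13.122
Step 2: sqrt(Ne) = sqrt(13.122) = 3.6224
Step 3: K1 = 60 / 3.6224 = 16.6

16.6


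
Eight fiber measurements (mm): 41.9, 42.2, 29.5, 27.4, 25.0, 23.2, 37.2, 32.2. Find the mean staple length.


Formula: Mean = sum of lengths / count
Sum = 41.9 + 42.2 + 29.5 + 27.4 + 25.0 + 23.2 + 37.2 + 32.2
Sum = 258.6 mm
Mean = 258.6 / 8 = 32.33 mm

32.33 mm


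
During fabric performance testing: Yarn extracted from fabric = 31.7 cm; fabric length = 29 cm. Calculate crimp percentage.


Formula: Crimp% = ((L_yarn - L_fabric) / L_fabric) * 100
Step 1: Extension = 31.7 - 29 = 2.7 cm
Step 2: Crimp% = (2.7 / 29) * 100
Step 3: Crimp% = 0.093103 * 100 = 9.3103% ≈ 9.3%

9.3%


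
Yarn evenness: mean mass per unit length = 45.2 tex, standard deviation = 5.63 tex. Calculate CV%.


Formula: CV% = (standard deviation / mean) * 100
Step 1: Ratio = 5.63 / 45.2 = 0.124558
Step 2: CV% = 0.124558 * 100 = 12.4558% ≈ 12.5%

12.5%


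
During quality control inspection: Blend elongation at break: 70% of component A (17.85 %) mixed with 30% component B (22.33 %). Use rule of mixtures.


Formula: Blend property = (fraction_A * property_A) + (fraction_B * property_B)
Step 1: Contribution A = 70/100 * 17.85 % = 12.495 %
Step 2: Contribution B = 30/100 * 22.33 % = 6.699 %
Step 3: Blend elongation at break = 12.495 + 6.699 = 19.194 %

19.194 %


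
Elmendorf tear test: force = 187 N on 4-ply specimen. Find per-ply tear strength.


Formula: Per-ply strength = Total force / Number of plies
Per-ply = 187 N / 4
Per-ply = 46.75 N

46.75 N


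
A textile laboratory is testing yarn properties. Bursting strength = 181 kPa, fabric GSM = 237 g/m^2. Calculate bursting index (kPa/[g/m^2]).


Formula: Bursting Index = Bursting Strength / Fabric GSM
BI = 181 kPa / 237 g/m^2
BI = 0.764 kPa/(g/m^2)

0.764 kPa/(g/m^2)


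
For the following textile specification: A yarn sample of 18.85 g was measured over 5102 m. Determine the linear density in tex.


Formula: Tex = (mass_g / length_m) * 1000
Substituting: Tex = (18.85 / 5102) * 1000
Intermediate: 18.85 / 5102 = 0.00369463 g/m
Tex = 0.00369463 * 1000 = 3.69 tex

3.69 tex


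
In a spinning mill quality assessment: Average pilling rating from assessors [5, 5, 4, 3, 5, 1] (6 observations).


Formula: Mean = sum / count
Sum = 5 + 5 + 4 + 3 + 5 + 1 = 23
Mean = 23 / 6 = 3.8

3.8


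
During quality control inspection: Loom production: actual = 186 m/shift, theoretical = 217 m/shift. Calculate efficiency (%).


Formula: Efficiency% = (Actual output / Theoretical output) * 100
Efficiency% = (186 / 217) * 100
Efficiency% = 0.857143 * 100 = 85.7143% ≈ 85.7%

85.7%


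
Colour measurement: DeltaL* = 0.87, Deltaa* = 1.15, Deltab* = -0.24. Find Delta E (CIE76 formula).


Formula: Delta E = sqrt(dL*^2 + da*^2 + db*^2)
Step 1: dL*^2 = 0.87^2 = 0.7569
Step 2: da*^2 = 1.15^2 = 1.3225
Step 3: db*^2 = (-0.24)^2 = 0.0576
Step 4: Sum = 0.7569 + 1.3225 + 0.0576 = 2.137
Step 5: Delta E = sqrt(2.137) = 1.46

1.46 Delta E


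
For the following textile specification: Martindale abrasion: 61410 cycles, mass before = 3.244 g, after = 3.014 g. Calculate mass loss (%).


Formula: Mass loss% = ((m_before - m_after) / m_before) * 100
Step 1: Mass loss = 3.244 - 3.014 = 0.23 g
Step 2: Ratio = 0.23 / 3.244 = 0.0709001
Step 3: Mass loss% = 0.0709001 * 100 = 7.09001% ≈ 7.09%

7.09%


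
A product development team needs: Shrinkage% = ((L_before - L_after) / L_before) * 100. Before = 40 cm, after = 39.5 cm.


Formula: Shrinkage% = ((L_before - L_after) / L_before) * 100
Step 1: Shrinkage = 40 - 39.5 = 0.5 cm
Step 2: Shrinkage% = (0.5 / 40) * 100
Step 3: Shrinkage% = 0.0125 * 100 = 1.25% ≈ 1.3%

1.3%


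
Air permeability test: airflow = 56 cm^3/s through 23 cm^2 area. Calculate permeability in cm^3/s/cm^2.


Formula: Air Permeability = Airflow / Test Area
AP = 56 cm^3/s / 23 cm^2
AP = 2.4 cm^3/s/cm^2

2.4 cm^3/s/cm^2


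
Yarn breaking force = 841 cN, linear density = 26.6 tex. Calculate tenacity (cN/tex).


Formula: Tenacity = Breaking force / Linear density
Tenacity = 841 cN / 26.6 tex
Tenacity = 31.62 cN/tex

31.62 cN/tex


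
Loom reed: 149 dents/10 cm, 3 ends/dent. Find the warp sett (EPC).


Formula: EPC = (dents per 10 cm * ends per dent) / 10
Step 1: Total ends per 10 cm = 149 * 3 = 447
Step 2: EPC = 447 / 10 = 44.7 ends/cm

44.7 ends/cm


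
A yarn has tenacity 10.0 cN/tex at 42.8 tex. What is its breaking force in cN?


Formula: Breaking force = Tenacity * Linear density
F = 10.0 cN/tex * 42.8 tex
F = 428.00 cN

428.00 cN


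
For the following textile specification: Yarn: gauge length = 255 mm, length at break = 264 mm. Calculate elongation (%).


Formula: Elongation (%) = ((L_break - L0) / L0) * 100
Step 1: Extension = 264 - 255 = 9 mm
Step 2: Elongation = (9 / 255) * 100
Step 3: Elongation = 0.035294 * 100 = 3.5294% ≈ 3.5%

3.5%


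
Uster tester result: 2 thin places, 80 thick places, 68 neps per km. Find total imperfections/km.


Formula: Total = thin places + thick places + neps
Total = 2 + 80 + 68
Total = 150 imperfections/km

150 imperfections/km


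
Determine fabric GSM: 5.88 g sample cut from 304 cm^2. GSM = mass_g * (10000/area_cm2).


Formula: GSM = mass_g / area_m2
Step 1: Convert area: 304 cm^2 = 304 / 10000 = 0.0304 m^2
Step 2: GSM = 5.88 g / 0.0304 m^2 = 193.4 g/m^2

193.4 g/m^2


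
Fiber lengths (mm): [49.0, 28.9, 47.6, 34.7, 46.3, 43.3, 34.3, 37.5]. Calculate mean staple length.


Formula: Mean = sum of lengths / count
Sum = 49.0 + 28.9 + 47.6 + 34.7 + 46.3 + 43.3 + 34.3 + 37.5
Sum = 321.6 mm
Mean = 321.6 / 8 = 40.20 mm

40.20 mm


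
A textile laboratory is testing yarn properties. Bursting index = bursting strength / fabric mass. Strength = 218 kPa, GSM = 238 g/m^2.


Formula: Bursting Index = Bursting Strength / Fabric GSM
BI = 218 kPa / 238 g/m^2
BI = 0.916 kPa/(g/m^2)

0.916 kPa/(g/m^2)


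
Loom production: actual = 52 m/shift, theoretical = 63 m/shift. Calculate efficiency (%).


Formula: Efficiency% = (Actual output / Theoretical output) * 100
Efficiency% = (52 / 63) * 100
Efficiency% = 0.825397 * 100 = 82.5397% ≈ 82.5%

82.5%


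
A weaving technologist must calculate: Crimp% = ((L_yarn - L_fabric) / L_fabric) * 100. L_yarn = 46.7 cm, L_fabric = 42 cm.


Formula: Crimp% = ((L_yarn - L_fabric) / L_fabric) * 100
Step 1: Extension = 46.7 - 42 = 4.7 cm
Step 2: Crimp% = (4.7 / 42) * 100
Step 3: Crimp% = 0.111905 * 100 = 11.1905% ≈ 11.2%

11.2%


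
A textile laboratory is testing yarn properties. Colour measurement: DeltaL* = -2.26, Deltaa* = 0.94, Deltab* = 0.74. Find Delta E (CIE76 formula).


Formula: Delta E = sqrt(dL*^2 + da*^2 + db*^2)
Step 1: dL*^2 = (-2.26)^2 = 5.1076
Step 2: da*^2 = 0.94^2 = 0.8836
Step 3: db*^2 = 0.74^2 = 0.5476
Step 4: Sum = 5.1076 + 0.8836 + 0.5476 = 6.5388
Step 5: Delta E = sqrt(6.5388) = 2.56

2.56 Delta E


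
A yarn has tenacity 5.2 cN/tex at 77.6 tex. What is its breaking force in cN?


Formula: Breaking force = Tenacity * Linear density
F = 5.2 cN/tex * 77.6 tex
F = 403.52 cN

403.52 cN


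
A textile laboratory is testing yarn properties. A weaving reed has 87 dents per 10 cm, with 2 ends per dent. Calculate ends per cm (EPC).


Formula: EPC = (dents per 10 cm * ends per dent) / 10
Step 1: Total ends per 10 cm = 87 * 2 = 174
Step 2: EPC = 174 / 10 = 17.4 ends/cm

17.4 ends/cm


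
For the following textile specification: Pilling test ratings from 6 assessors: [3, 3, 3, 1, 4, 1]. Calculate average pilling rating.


Formula: Mean = sum / count
Sum = 3 + 3 + 3 + 1 + 4 + 1 = 15
Mean = 15 / 6 = 2.5

2.5


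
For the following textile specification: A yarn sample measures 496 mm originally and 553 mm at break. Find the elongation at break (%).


Formula: Elongation (%) = ((L_break - L0) / L0) * 100
Step 1: Extension = 553 - 496 = 57 mm
Step 2: Elongation = (57 / 496) * 100
Step 3: Elongation = 0.114919 * 100 = 11.4919% ≈ 11.5%

11.5%


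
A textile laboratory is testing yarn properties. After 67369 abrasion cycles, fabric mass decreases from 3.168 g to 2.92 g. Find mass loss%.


Formula: Mass loss% = ((m_before - m_after) / m_before) * 100
Step 1: Mass loss = 3.168 - 2.92 = 0.248 g
Step 2: Ratio = 0.248 / 3.168 = 0.0782828
Step 3: Mass loss% = 0.0782828 * 100 = 7.82828% ≈ 7.83%

7.83%


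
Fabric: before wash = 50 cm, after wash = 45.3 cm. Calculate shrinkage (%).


Formula: Shrinkage% = ((L_before - L_after) / L_before) * 100
Step 1: Shrinkage = 50 - 45.3 = 4.7 cm
Step 2: Shrinkage% = (4.7 / 50) * 100
Step 3: Shrinkage% = 0.094 * 100 = 9.4%

9.4%


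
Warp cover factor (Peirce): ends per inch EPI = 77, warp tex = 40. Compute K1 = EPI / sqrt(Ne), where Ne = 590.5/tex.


Formula: K1 = EPI / sqrt(Ne), with Ne = 590.5 / tex_warp
Step 1: Ne = 590.5 / 40 = 14.763
Step 2: sqrt(Ne) = sqrt(14.763) = 3.8423
Step 3: K1 = 77 / 3.8423 = 20.0

20.0


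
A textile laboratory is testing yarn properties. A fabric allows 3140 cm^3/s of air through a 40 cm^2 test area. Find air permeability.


Formula: Air Permeability = Airflow / Test Area
AP = 3140 cm^3/s / 40 cm^2
AP = 78.5 cm^3/s/cm^2

78.5 cm^3/s/cm^2


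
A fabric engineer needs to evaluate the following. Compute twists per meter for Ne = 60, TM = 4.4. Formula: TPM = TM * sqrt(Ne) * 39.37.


Formula: TPM = TM * sqrt(Ne) * 39.37
Step 1: sqrt(Ne) = sqrt(60) = 7.746
Step 2: TM * sqrt(Ne) = 4.4 * 7.746 = 34.0824
Step 3: TPM = 34.0824 * 39.37 = 1342 twists/m

1342 twists/m


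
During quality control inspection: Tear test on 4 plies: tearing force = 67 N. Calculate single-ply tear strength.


Formula: Per-ply strength = Total force / Number of plies
Per-ply = 67 N / 4
Per-ply = 16.75 N

16.75 N


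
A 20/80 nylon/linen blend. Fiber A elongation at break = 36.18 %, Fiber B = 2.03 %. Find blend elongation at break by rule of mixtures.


Formula: Blend property = (fraction_A * property_A) + (fraction_B * property_B)
Step 1: Contribution A = 20/100 * 36.18 % = 7.236 %
Step 2: Contribution B = 80/100 * 2.03 % = 1.624 %
Step 3: Blend elongation at break = 7.236 + 1.624 = 8.86 %

8.86 %


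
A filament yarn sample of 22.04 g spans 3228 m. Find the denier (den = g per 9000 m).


Formula: den = (mass_g / length_m) * 9000
Substituting: den = (22.04 / 3228) * 9000
Intermediate: 22.04 / 3228 = 0.00682776 g/m
den = 0.00682776 * 9000 = 61.4 denier

61.4 denier


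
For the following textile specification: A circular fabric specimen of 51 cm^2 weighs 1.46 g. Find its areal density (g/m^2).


Formula: GSM = mass_g / area_m2
Step 1: Convert area: 51 cm^2 = 51 / 10000 = 0.0051 m^2
Step 2: GSM = 1.46 g / 0.0051 m^2 = 286.3 g/m^2

286.3 g/m^2


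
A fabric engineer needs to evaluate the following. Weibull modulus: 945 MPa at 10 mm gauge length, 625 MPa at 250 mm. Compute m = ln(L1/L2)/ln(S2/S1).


Formula: m = ln(L1/L2) / ln(S2/S1)
Step 1: ln(L1/L2) = ln(10/250) = -3.21888
Step 2: S2/S1 = 625/945 = 0.66138
Step 3: ln(S2/S1) = ln(0.66138) = -0.41343
Step 4: m = -3.21888 / -0.41343 = 7.79

7.79 (Weibull m)


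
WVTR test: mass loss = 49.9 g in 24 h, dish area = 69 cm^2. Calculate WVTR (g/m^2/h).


Formula: WVTR = mass_loss / (area * time)
Step 1: Convert area: 69 cm^2 = 0.0069 m^2
Step 2: WVTR = 49.9 g / (0.0069 m^2 * 24 h)
Step 3: WVTR = 49.9 / 0.1656 = 301.3 g/m^2/h

301.3 g/m^2/h


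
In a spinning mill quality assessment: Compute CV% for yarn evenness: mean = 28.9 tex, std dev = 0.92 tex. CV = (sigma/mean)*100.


Formula: CV% = (standard deviation / mean) * 100
Step 1: Ratio = 0.92 / 28.9 = 0.031834
Step 2: CV% = 0.031834 * 100 = 3.1834% ≈ 3.2%

3.2%


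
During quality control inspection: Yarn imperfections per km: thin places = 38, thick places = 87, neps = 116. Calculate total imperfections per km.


Formula: Total = thin places + thick places + neps
Total = 38 + 87 + 116
Total = 241 imperfections/km

241 imperfections/km


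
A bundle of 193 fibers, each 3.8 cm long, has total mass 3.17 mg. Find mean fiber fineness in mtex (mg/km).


Formula: fineness (mtex) = mass (mg) / total length (km) = (mass_mg / total_length_m) * 1000
Step 1: Convert fiber length: 3.8 cm = 0.038 m
Step 2: Total fiber length = 193 * 0.038 = 7.334 m
Step 3: Linear density = 3.17 mg / 7.334 m = 0.4322 mg/m
Step 4: fineness = 0.4322 * 1000 = 432.2 mtex

432.2 mtex


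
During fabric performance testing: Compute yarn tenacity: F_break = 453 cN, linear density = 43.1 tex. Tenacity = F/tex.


Formula: Tenacity = Breaking force / Linear density
Tenacity = 453 cN / 43.1 tex
Tenacity = 10.51 cN/tex

10.51 cN/tex


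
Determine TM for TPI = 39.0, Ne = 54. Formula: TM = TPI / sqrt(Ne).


Formula: TM = TPI / sqrt(Ne)
Step 1: sqrt(Ne) = sqrt(54) = 7.3485
Step 2: TM = 39.0 / 7.3485 = 5.31

5.31 TM


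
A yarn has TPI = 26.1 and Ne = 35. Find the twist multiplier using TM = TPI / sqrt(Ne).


Formula: TM = TPI / sqrt(Ne)
Step 1: sqrt(Ne) = sqrt(35) = 5.9161
Step 2: TM = 26.1 / 5.9161 = 4.41

4.41 TM


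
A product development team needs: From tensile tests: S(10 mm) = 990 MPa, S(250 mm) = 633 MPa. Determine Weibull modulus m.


Formula: m = ln(L1/L2) / ln(S2/S1)
Step 1: ln(L1/L2) = ln(10/250) = -3.21888
Step 2: S2/S1 = 633/990 = 0.63939
Step 3: ln(S2/S1) = ln(0.63939) = -0.44724
Step 4: m = -3.21888 / -0.44724 = 7.20

7.20 (Weibull m)


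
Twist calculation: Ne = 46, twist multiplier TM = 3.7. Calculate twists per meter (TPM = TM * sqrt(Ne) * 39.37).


Formula: TPM = TM * sqrt(Ne) * 39.37
Step 1: sqrt(Ne) = sqrt(46) = 6.7823
Step 2: TM * sqrt(Ne) = 3.7 * 6.7823 = 25.0945
Step 3: TPM = 25.0945 * 39.37 = 988 twists/m

988 twists/m


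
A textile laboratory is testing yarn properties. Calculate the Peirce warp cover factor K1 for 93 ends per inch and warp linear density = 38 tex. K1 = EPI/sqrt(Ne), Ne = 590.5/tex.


Formula: K1 = EPI / sqrt(Ne), with Ne = 590.5 / tex_warp
Step 1: Ne = 590.5 / 38 = 15.539
Step 2: sqrt(Ne) = sqrt(15.539) = 3.942
Step 3: K1 = 93 / 3.942 = 23.6

23.6


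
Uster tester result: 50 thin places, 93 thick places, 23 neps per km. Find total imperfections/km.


Formula: Total = thin places + thick places + neps
Total = 50 + 93 + 23
Total = 166 imperfections/km

166 imperfections/km


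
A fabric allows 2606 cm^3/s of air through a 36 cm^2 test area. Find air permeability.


Formula: Air Permeability = Airflow / Test Area
AP = 2606 cm^3/s / 36 cm^2
AP = 72.4 cm^3/s/cm^2

72.4 cm^3/s/cm^2


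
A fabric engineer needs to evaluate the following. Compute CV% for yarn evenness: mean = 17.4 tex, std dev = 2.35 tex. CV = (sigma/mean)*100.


Formula: CV% = (standard deviation / mean) * 100
Step 1: Ratio = 2.35 / 17.4 = 0.135057
Step 2: CV% = 0.135057 * 100 = 13.5057% ≈ 13.5%

13.5%


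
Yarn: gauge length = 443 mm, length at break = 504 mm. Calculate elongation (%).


Formula: Elongation (%) = ((L_break - L0) / L0) * 100
Step 1: Extension = 504 - 443 = 61 mm
Step 2: Elongation = (61 / 443) * 100
Step 3: Elongation = 0.137698 * 100 = 13.7698% ≈ 13.8%

13.8%


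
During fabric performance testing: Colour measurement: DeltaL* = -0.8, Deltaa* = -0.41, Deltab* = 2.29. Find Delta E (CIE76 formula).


Formula: Delta E = sqrt(dL*^2 + da*^2 + db*^2)
Step 1: dL*^2 = (-0.8)^2 = 0.64
Step 2: da*^2 = (-0.41)^2 = 0.1681
Step 3: db*^2 = 2.29^2 = 5.2441
Step 4: Sum = 0.64 + 0.1681 + 5.2441 = 6.0522
Step 5: Delta E = sqrt(6.0522) = 2.46

2.46 Delta E


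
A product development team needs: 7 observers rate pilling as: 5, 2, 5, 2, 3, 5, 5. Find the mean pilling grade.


Formula: Mean = sum / count
Sum = 5 + 2 + 5 + 2 + 3 + 5 + 5 = 27
Mean = 27 / 7 = 3.9

3.9


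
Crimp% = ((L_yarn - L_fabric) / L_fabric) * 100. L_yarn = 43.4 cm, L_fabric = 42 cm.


Formula: Crimp% = ((L_yarn - L_fabric) / L_fabric) * 100
Step 1: Extension = 43.4 - 42 = 1.4 cm
Step 2: Crimp% = (1.4 / 42) * 100
Step 3: Crimp% = 0.033333 * 100 = 3.3333% ≈ 3.3%

3.3%


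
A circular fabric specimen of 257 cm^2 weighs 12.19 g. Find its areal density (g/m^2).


Formula: GSM = mass_g / area_m2
Step 1: Convert area: 257 cm^2 = 257 / 10000 = 0.0257 m^2
Step 2: GSM = 12.19 g / 0.0257 m^2 = 474.3 g/m^2

474.3 g/m^2


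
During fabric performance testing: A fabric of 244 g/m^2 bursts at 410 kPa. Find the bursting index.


Formula: Bursting Index = Bursting Strength / Fabric GSM
BI = 410 kPa / 244 g/m^2
BI = 1.680 kPa/(g/m^2)

1.680 kPa/(g/m^2)


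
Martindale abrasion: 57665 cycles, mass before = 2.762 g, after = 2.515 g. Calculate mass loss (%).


Formula: Mass loss% = ((m_before - m_after) / m_before) * 100
Step 1: Mass loss = 2.762 - 2.515 = 0.247 g
Step 2: Ratio = 0.247 / 2.762 = 0.089428
Step 3: Mass loss% = 0.089428 * 100 = 8.9428% ≈ 8.94%

8.94%


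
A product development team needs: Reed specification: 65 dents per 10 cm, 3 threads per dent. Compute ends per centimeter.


Formula: EPC = (dents per 10 cm * ends per dent) / 10
Step 1: Total ends per 10 cm = 65 * 3 = 195
Step 2: EPC = 195 / 10 = 19.5 ends/cm

19.5 ends/cm


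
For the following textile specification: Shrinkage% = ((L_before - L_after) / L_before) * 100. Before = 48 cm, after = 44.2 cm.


Formula: Shrinkage% = ((L_before - L_after) / L_before) * 100
Step 1: Shrinkage = 48 - 44.2 = 3.8 cm
Step 2: Shrinkage% = (3.8 / 48) * 100
Step 3: Shrinkage% = 0.079167 * 100 = 7.9167% ≈ 7.9%

7.9%


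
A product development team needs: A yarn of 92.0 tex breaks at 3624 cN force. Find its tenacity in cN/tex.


Formula: Tenacity = Breaking force / Linear density
Tenacity = 3624 cN / 92.0 tex
Tenacity = 39.39 cN/tex

39.39 cN/tex


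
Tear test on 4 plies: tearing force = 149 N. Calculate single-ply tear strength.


Formula: Per-ply strength = Total force / Number of plies
Per-ply = 149 N / 4
Per-ply = 37.25 N

37.25 N


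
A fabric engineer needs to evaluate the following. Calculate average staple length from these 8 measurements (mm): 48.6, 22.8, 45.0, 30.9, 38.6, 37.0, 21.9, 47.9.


Formula: Mean = sum of lengths / count
Sum = 48.6 + 22.8 + 45.0 + 30.9 + 38.6 + 37.0 + 21.9 + 47.9
Sum = 292.7 mm
Mean = 292.7 / 8 = 36.59 mm

36.59 mm


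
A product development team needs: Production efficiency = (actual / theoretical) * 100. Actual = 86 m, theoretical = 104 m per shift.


Formula: Efficiency% = (Actual output / Theoretical output) * 100
Efficiency% = (86 / 104) * 100
Efficiency% = 0.826923 * 100 = 82.6923% ≈ 82.7%

82.7%


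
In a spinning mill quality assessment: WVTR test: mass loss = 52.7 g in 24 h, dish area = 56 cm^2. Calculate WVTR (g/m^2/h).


Formula: WVTR = mass_loss / (area * time)
Step 1: Convert area: 56 cm^2 = 0.0056 m^2
Step 2: WVTR = 52.7 g / (0.0056 m^2 * 24 h)
Step 3: WVTR = 52.7 / 0.1344 = 392.1 g/m^2/h

392.1 g/m^2/h


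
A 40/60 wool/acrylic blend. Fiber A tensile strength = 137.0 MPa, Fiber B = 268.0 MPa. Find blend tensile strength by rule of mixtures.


Formula: Blend property = (fraction_A * property_A) + (fraction_B * property_B)
Step 1: Contribution A = 40/100 * 137.0 MPa = 54.8 MPa
Step 2: Contribution B = 60/100 * 268.0 MPa = 160.8 MPa
Step 3: Blend tensile strength = 54.8 + 160.8 = 215.6 MPa

215.6 MPa


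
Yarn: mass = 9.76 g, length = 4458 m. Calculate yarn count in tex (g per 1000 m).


Formula: Tex = (mass_g / length_m) * 1000
Substituting: Tex = (9.76 / 4458) * 1000
Intermediate: 9.76 / 4458 = 0.00218932 g/m
Tex = 0.00218932 * 1000 = 2.19 tex

2.19 tex


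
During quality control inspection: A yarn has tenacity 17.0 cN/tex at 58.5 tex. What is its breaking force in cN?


Formula: Breaking force = Tenacity * Linear density
F = 17.0 cN/tex * 58.5 tex
F = 994.50 cN

994.50 cN


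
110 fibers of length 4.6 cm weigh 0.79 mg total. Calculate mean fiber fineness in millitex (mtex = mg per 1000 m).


Formula: fineness (mtex) = mass (mg) / total length (km) = (mass_mg / total_length_m) * 1000
Step 1: Convert fiber length: 4.6 cm = 0.046 m
Step 2: Total fiber length = 110 * 0.046 = 5.06 m
Step 3: Linear density = 0.79 mg / 5.06 m = 0.1561 mg/m
Step 4: fineness = 0.1561 * 1000 = 156.1 mtex

156.1 mtex


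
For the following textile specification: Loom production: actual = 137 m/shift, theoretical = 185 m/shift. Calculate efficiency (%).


Formula: Efficiency% = (Actual output / Theoretical output) * 100
Efficiency% = (137 / 185) * 100
Efficiency% = 0.740541 * 100 = 74.0541% ≈ 74.1%

74.1%


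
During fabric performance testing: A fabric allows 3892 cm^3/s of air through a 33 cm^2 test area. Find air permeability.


Formula: Air Permeability = Airflow / Test Area
AP = 3892 cm^3/s / 33 cm^2
AP = 117.9 cm^3/s/cm^2

117.9 cm^3/s/cm^2


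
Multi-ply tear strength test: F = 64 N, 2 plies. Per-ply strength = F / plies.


Formula: Per-ply strength = Total force / Number of plies
Per-ply = 64 N / 2
Per-ply = 32 N

32 N


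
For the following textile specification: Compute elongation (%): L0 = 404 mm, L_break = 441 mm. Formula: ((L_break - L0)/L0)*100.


Formula: Elongation (%) = ((L_break - L0) / L0) * 100
Step 1: Extension = 441 - 404 = 37 mm
Step 2: Elongation = (37 / 404) * 100
Step 3: Elongation = 0.091584 * 100 = 9.1584% ≈ 9.2%

9.2%


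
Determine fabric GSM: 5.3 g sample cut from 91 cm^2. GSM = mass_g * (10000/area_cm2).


Formula: GSM = mass_g / area_m2
Step 1: Convert area: 91 cm^2 = 91 / 10000 = 0.0091 m^2
Step 2: GSM = 5.3 g / 0.0091 m^2 = 582.4 g/m^2

582.4 g/m^2


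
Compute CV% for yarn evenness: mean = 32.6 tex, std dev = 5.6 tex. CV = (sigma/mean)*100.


Formula: CV% = (standard deviation / mean) * 100
Step 1: Ratio = 5.6 / 32.6 = 0.171779
Step 2: CV% = 0.171779 * 100 = 17.1779% ≈ 17.2%

17.2%


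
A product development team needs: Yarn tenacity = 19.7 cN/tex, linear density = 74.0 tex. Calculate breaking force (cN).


Formula: Breaking force = Tenacity * Linear density
F = 19.7 cN/tex * 74.0 tex
F = 1457.80 cN

1457.80 cN


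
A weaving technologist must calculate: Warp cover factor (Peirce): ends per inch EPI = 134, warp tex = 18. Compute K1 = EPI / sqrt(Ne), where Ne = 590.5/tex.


Formula: K1 = EPI / sqrt(Ne), with Ne = 590.5 / tex_warp
Step 1: Ne = 590.5 / 18 = 32.806
Step 2: sqrt(Ne) = sqrt(32.806) = 5.7277
Step 3: K1 = 134 / 5.7277 = 23.4

23.4


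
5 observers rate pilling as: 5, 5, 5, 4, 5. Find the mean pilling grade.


Formula: Mean = sum / count
Sum = 5 + 5 + 5 + 4 + 5 = 24
Mean = 24 / 5 = 4.8

4.8


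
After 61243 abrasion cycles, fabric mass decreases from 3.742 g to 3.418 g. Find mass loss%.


Formula: Mass loss% = ((m_before - m_after) / m_before) * 100
Step 1: Mass loss = 3.742 - 3.418 = 0.324 g
Step 2: Ratio = 0.324 / 3.742 = 0.0865847
Step 3: Mass loss% = 0.0865847 * 100 = 8.65847% ≈ 8.66%

8.66%


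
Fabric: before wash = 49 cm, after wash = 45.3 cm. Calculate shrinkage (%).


Formula: Shrinkage% = ((L_before - L_after) / L_before) * 100
Step 1: Shrinkage = 49 - 45.3 = 3.7 cm
Step 2: Shrinkage% = (3.7 / 49) * 100
Step 3: Shrinkage% = 0.07551 * 100 = 7.551% ≈ 7.6%

7.6%


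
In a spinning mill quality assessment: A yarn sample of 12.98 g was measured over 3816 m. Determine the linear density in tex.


Formula: Tex = (mass_g / length_m) * 1000
Substituting: Tex = (12.98 / 3816) * 1000
Intermediate: 12.98 / 3816 = 0.00340147 g/m
Tex = 0.00340147 * 1000 = 3.40 tex

3.40 tex


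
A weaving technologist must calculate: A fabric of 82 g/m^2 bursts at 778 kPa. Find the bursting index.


Formula: Bursting Index = Bursting Strength / Fabric GSM
BI = 778 kPa / 82 g/m^2
BI = 9.488 kPa/(g/m^2)

9.488 kPa/(g/m^2)


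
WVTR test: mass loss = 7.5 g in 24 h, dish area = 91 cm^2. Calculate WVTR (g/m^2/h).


Formula: WVTR = mass_loss / (area * time)
Step 1: Convert area: 91 cm^2 = 0.0091 m^2
Step 2: WVTR = 7.5 g / (0.0091 m^2 * 24 h)
Step 3: WVTR = 7.5 / 0.2184 = 34.3 g/m^2/h

34.3 g/m^2/h


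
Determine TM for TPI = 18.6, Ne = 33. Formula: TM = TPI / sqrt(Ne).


Formula: TM = TPI / sqrt(Ne)
Step 1: sqrt(Ne) = sqrt(33) = 5.7446
Step 2: TM = 18.6 / 5.7446 = 3.24

3.24 TM


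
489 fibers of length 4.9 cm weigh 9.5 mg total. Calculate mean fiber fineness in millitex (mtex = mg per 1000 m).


Formula: fineness (mtex) = mass (mg) / total length (km) = (mass_mg / total_length_m) * 1000
Step 1: Convert fiber length: 4.9 cm = 0.049 m
Step 2: Total fiber length = 489 * 0.049 = 23.961 m
Step 3: Linear density = 9.5 mg / 23.961 m = 0.3965 mg/m
Step 4: fineness = 0.3965 * 1000 = 396.5 mtex

396.5 mtex


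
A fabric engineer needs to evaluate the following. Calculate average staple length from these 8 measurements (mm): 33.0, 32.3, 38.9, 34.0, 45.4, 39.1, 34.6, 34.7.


Formula: Mean = sum of lengths / count
Sum = 33.0 + 32.3 + 38.9 + 34.0 + 45.4 + 39.1 + 34.6 + 34.7
Sum = 292.0 mm
Mean = 292.0 / 8 = 36.50 mm

36.50 mm


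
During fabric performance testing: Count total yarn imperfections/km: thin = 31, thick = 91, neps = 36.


Formula: Total = thin places + thick places + neps
Total = 31 + 91 + 36
Total = 158 imperfections/km

158 imperfections/km


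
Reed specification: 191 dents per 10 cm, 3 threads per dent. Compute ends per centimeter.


Formula: EPC = (dents per 10 cm * ends per dent) / 10
Step 1: Total ends per 10 cm = 191 * 3 = 573
Step 2: EPC = 573 / 10 = 57.3 ends/cm

57.3 ends/cm


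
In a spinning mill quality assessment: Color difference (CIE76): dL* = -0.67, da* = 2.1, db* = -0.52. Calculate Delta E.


Formula: Delta E = sqrt(dL*^2 + da*^2 + db*^2)
Step 1: dL*^2 = (-0.67)^2 = 0.4489
Step 2: da*^2 = 2.1^2 = 4.41
Step 3: db*^2 = (-0.52)^2 = 0.2704
Step 4: Sum = 0.4489 + 4.41 + 0.2704 = 5.1293
Step 5: Delta E = sqrt(5.1293) = 2.26

2.26 Delta E


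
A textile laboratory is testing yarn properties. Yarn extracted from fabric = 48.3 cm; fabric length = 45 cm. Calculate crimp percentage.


Formula: Crimp% = ((L_yarn - L_fabric) / L_fabric) * 100
Step 1: Extension = 48.3 - 45 = 3.3 cm
Step 2: Crimp% = (3.3 / 45) * 100
Step 3: Crimp% = 0.073333 * 100 = 7.3333% ≈ 7.3%

7.3%


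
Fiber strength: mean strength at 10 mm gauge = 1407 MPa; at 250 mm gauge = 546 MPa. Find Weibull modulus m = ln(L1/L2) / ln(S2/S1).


Formula: m = ln(L1/L2) / ln(S2/S1)
Step 1: ln(L1/L2) = ln(10/250) = -3.21888
Step 2: S2/S1 = 546/1407 = 0.38806
Step 3: ln(S2/S1) = ln(0.38806) = -0.94660
Step 4: m = -3.21888 / -0.94660 = 3.40

3.40 (Weibull m)


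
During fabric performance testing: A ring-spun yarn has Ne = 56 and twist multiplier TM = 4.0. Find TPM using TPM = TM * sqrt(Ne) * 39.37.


Formula: TPM = TM * sqrt(Ne) * 39.37
Step 1: sqrt(Ne) = sqrt(56) = 7.4833
Step 2: TM * sqrt(Ne) = 4.0 * 7.4833 = 29.9332
Step 3: TPM = 29.9332 * 39.37 = 1178 twists/m

1178 twists/m


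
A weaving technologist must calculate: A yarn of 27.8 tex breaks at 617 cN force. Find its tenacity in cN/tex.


Formula: Tenacity = Breaking force / Linear density
Tenacity = 617 cN / 27.8 tex
Tenacity = 22.19 cN/tex

22.19 cN/tex


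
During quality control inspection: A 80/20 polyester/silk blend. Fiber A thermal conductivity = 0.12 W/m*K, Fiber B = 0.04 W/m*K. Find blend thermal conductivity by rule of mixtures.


Formula: Blend property = (fraction_A * property_A) + (fraction_B * property_B)
Step 1: Contribution A = 80/100 * 0.12 W/m*K = 0.096 W/m*K
Step 2: Contribution B = 20/100 * 0.04 W/m*K = 0.008 W/m*K
Step 3: Blend thermal conductivity = 0.096 + 0.008 = 0.104 W/m*K

0.104 W/m*K


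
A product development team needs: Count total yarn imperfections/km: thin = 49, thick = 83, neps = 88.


Formula: Total = thin places + thick places + neps
Total = 49 + 83 + 88
Total = 220 imperfections/km

220 imperfections/km


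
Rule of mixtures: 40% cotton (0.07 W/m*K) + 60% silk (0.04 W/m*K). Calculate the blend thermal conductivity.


Formula: Blend property = (fraction_A * property_A) + (fraction_B * property_B)
Step 1: Contribution A = 40/100 * 0.07 W/m*K = 0.028 W/m*K
Step 2: Contribution B = 60/100 * 0.04 W/m*K = 0.024 W/m*K
Step 3: Blend thermal conductivity = 0.028 + 0.024 = 0.052 W/m*K

0.052 W/m*K


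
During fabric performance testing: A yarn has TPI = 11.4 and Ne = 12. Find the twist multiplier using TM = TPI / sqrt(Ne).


Formula: TM = TPI / sqrt(Ne)
Step 1: sqrt(Ne) = sqrt(12) = 3.4641
Step 2: TM = 11.4 / 3.4641 = 3.29

3.29 TM


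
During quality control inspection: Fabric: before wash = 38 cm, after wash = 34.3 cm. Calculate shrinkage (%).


Formula: Shrinkage% = ((L_before - L_after) / L_before) * 100
Step 1: Shrinkage = 38 - 34.3 = 3.7 cm
Step 2: Shrinkage% = (3.7 / 38) * 100
Step 3: Shrinkage% = 0.097368 * 100 = 9.7368% ≈ 9.7%

9.7%


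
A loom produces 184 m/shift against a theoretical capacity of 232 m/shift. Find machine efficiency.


Formula: Efficiency% = (Actual output / Theoretical output) * 100
Efficiency% = (184 / 232) * 100
Efficiency% = 0.793103 * 100 = 79.3103% ≈ 79.3%

79.3%


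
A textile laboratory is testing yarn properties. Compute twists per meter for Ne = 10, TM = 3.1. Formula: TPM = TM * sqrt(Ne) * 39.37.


Formula: TPM = TM * sqrt(Ne) * 39.37
Step 1: sqrt(Ne) = sqrt(10) = 3.1623
Step 2: TM * sqrt(Ne) = 3.1 * 3.1623 = 9.8031
Step 3: TPM = 9.8031 * 39.37 = 386 twists/m

386 twists/m


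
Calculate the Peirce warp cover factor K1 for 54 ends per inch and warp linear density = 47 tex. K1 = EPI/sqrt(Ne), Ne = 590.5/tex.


Formula: K1 = EPI / sqrt(Ne), with Ne = 590.5 / tex_warp
Step 1: Ne = 590.5 / 47 = 12.564
Step 2: sqrt(Ne) = sqrt(12.564) = 3.5446
Step 3: K1 = 54 / 3.5446 = 15.2

15.2


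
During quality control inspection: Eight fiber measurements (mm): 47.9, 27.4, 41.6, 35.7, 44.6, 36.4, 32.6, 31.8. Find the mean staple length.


Formula: Mean = sum of lengths / count
Sum = 47.9 + 27.4 + 41.6 + 35.7 + 44.6 + 36.4 + 32.6 + 31.8
Sum = 298.0 mm
Mean = 298.0 / 8 = 37.25 mm

37.25 mm


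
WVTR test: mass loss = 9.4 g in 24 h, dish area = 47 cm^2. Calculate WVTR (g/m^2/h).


Formula: WVTR = mass_loss / (area * time)
Step 1: Convert area: 47 cm^2 = 0.0047 m^2
Step 2: WVTR = 9.4 g / (0.0047 m^2 * 24 h)
Step 3: WVTR = 9.4 / 0.1128 = 83.3 g/m^2/h

83.3 g/m^2/h


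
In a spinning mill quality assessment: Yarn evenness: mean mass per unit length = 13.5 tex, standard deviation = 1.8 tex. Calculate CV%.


Formula: CV% = (standard deviation / mean) * 100
Step 1: Ratio = 1.8 / 13.5 = 0.133333
Step 2: CV% = 0.133333 * 100 = 13.3333% ≈ 13.3%

13.3%


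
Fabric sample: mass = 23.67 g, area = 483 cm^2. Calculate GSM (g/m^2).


Formula: GSM = mass_g / area_m2
Step 1: Convert area: 483 cm^2 = 483 / 10000 = 0.0483 m^2
Step 2: GSM = 23.67 g / 0.0483 m^2 = 490.1 g/m^2

490.1 g/m^2
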